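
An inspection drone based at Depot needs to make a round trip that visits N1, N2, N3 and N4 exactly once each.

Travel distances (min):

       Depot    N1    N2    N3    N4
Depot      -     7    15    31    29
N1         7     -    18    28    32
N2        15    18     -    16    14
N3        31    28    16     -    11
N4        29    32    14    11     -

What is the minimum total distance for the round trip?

With 4 stops there are 4!/2 = 12 distinct round trips (a route and its reverse cost the same).
Depot→N1→N2→N3→N4→Depot: 7+18+16+11+29 = 81
Depot→N1→N2→N4→N3→Depot: 7+18+14+11+31 = 81
Depot→N1→N3→N2→N4→Depot: 7+28+16+14+29 = 94
Depot→N1→N3→N4→N2→Depot: 7+28+11+14+15 = 75
Depot→N1→N4→N2→N3→Depot: 7+32+14+16+31 = 100
Depot→N1→N4→N3→N2→Depot: 7+32+11+16+15 = 81
Depot→N2→N1→N3→N4→Depot: 15+18+28+11+29 = 101
Depot→N2→N1→N4→N3→Depot: 15+18+32+11+31 = 107
Depot→N2→N3→N1→N4→Depot: 15+16+28+32+29 = 120
Depot→N2→N4→N1→N3→Depot: 15+14+32+28+31 = 120
Depot→N3→N1→N2→N4→Depot: 31+28+18+14+29 = 120
Depot→N3→N2→N1→N4→Depot: 31+16+18+32+29 = 126
The minimum is 75.
One optimal route: Depot → N1 → N3 → N4 → N2 → Depot (or its reverse).

Shortest round trip = 75 min.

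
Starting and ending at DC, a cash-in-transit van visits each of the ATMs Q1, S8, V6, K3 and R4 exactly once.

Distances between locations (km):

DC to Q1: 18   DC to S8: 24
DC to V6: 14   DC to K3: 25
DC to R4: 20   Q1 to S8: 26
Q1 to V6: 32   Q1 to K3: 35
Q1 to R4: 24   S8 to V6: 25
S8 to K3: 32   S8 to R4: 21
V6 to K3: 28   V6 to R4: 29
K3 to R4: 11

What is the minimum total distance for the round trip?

With 5 stops there are 5!/2 = 60 distinct round trips (a route and its reverse cost the same).
DC → Q1 → S8 → V6 → K3 → R4 → DC: 18+26+25+28+11+20 = 128
DC → Q1 → S8 → V6 → R4 → K3 → DC: 18+26+25+29+11+25 = 134
DC → Q1 → S8 → K3 → V6 → R4 → DC: 18+26+32+28+29+20 = 153
DC → Q1 → S8 → K3 → R4 → V6 → DC: 18+26+32+11+29+14 = 130
DC → Q1 → S8 → R4 → V6 → K3 → DC: 18+26+21+29+28+25 = 147
DC → Q1 → S8 → R4 → K3 → V6 → DC: 18+26+21+11+28+14 = 118
DC → Q1 → V6 → S8 → K3 → R4 → DC: 18+32+25+32+11+20 = 138
DC → Q1 → V6 → S8 → R4 → K3 → DC: 18+32+25+21+11+25 = 132
DC → Q1 → V6 → K3 → S8 → R4 → DC: 18+32+28+32+21+20 = 151
DC → Q1 → V6 → K3 → R4 → S8 → DC: 18+32+28+11+21+24 = 134
DC → Q1 → V6 → R4 → S8 → K3 → DC: 18+32+29+21+32+25 = 157
DC → Q1 → V6 → R4 → K3 → S8 → DC: 18+32+29+11+32+24 = 146
DC → Q1 → K3 → S8 → V6 → R4 → DC: 18+35+32+25+29+20 = 159
DC → Q1 → K3 → S8 → R4 → V6 → DC: 18+35+32+21+29+14 = 149
… (46 more)
The minimum is 118.
One optimal route: DC → Q1 → S8 → R4 → K3 → V6 → DC (or its reverse).

Shortest round trip = 118 km.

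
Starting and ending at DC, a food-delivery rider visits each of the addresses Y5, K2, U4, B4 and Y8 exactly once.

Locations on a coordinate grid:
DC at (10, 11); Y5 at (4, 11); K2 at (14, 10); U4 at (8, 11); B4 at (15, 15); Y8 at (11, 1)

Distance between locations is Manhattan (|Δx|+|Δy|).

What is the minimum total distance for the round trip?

There are 60 distinct closed tours to check (reversals are equivalent).
DC - Y5 - K2 - U4 - B4 - Y8 - DC: 6+11+7+11+18+11 = 64
DC - Y5 - K2 - U4 - Y8 - B4 - DC: 6+11+7+13+18+9 = 64
DC - Y5 - K2 - B4 - U4 - Y8 - DC: 6+11+6+11+13+11 = 58
DC - Y5 - K2 - B4 - Y8 - U4 - DC: 6+11+6+18+13+2 = 56
DC - Y5 - K2 - Y8 - U4 - B4 - DC: 6+11+12+13+11+9 = 62
DC - Y5 - K2 - Y8 - B4 - U4 - DC: 6+11+12+18+11+2 = 60
DC - Y5 - U4 - K2 - B4 - Y8 - DC: 6+4+7+6+18+11 = 52
DC - Y5 - U4 - K2 - Y8 - B4 - DC: 6+4+7+12+18+9 = 56
DC - Y5 - U4 - B4 - K2 - Y8 - DC: 6+4+11+6+12+11 = 50
DC - Y5 - U4 - B4 - Y8 - K2 - DC: 6+4+11+18+12+5 = 56
DC - Y5 - U4 - Y8 - K2 - B4 - DC: 6+4+13+12+6+9 = 50
DC - Y5 - U4 - Y8 - B4 - K2 - DC: 6+4+13+18+6+5 = 52
DC - Y5 - B4 - K2 - U4 - Y8 - DC: 6+15+6+7+13+11 = 58
DC - Y5 - B4 - K2 - Y8 - U4 - DC: 6+15+6+12+13+2 = 54
… (46 more)
The minimum is 50.
One optimal route: DC → Y5 → U4 → B4 → K2 → Y8 → DC (or its reverse).

50 — the shortest possible round trip.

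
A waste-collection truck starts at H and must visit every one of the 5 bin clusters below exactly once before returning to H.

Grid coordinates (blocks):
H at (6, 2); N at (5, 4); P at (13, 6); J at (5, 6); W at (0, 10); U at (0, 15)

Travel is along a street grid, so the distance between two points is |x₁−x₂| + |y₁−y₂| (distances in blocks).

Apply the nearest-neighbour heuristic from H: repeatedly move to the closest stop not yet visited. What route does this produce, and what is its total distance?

Nearest-neighbour total = 54 blocks; route H → N → J → P → W → U → H.

H → [N:3 / J:5 / P:11 / W:14 / U:19] → N (3)
N → [J:2 / P:10 / W:11 / U:16] → J (2)
J → [P:8 / W:9 / U:14] → P (8)
P → [W:17 / U:22] → W (17)
W → [U:5] → U (5)
Return U→H: 19.
Total = 3 + 2 + 8 + 17 + 5 + 19 = 54.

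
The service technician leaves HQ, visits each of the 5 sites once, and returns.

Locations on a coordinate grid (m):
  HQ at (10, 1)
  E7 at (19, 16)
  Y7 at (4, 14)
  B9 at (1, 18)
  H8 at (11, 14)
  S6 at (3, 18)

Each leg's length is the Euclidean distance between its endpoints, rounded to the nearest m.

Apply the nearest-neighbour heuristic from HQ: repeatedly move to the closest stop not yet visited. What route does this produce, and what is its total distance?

Total distance 61 m via the nearest-neighbour route HQ → H8 → Y7 → S6 → B9 → E7 → HQ.

From HQ: distances to unvisited — H8=13, Y7=14, E7=17, S6=18, B9=19. Nearest is H8 (13).
From H8: distances to unvisited — Y7=7, E7=8, S6=9, B9=11. Nearest is Y7 (7).
From Y7: distances to unvisited — S6=4, B9=5, E7=15. Nearest is S6 (4).
From S6: distances to unvisited — B9=2, E7=16. Nearest is B9 (2).
From B9: distances to unvisited — E7=18. Nearest is E7 (18).
Return E7→HQ: 17.
Total = 13 + 7 + 4 + 2 + 18 + 17 = 61.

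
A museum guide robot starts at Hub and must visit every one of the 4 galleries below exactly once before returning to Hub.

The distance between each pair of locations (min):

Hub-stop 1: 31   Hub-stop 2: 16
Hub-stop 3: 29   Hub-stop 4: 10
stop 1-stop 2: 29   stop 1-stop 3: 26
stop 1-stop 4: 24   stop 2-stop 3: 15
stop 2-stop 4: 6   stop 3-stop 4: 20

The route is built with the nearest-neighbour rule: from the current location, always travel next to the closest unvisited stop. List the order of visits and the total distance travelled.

From Hub: distances to unvisited — stop 4=10, stop 2=16, stop 3=29, stop 1=31. Nearest is stop 4 (10).
From stop 4: distances to unvisited — stop 2=6, stop 3=20, stop 1=24. Nearest is stop 2 (6).
From stop 2: distances to unvisited — stop 3=15, stop 1=29. Nearest is stop 3 (15).
From stop 3: distances to unvisited — stop 1=26. Nearest is stop 1 (26).
Return stop 1→Hub: 31.
Total = 10 + 6 + 15 + 26 + 31 = 88.

Nearest-neighbour total = 88 min; route Hub → stop 4 → stop 2 → stop 3 → stop 1 → Hub.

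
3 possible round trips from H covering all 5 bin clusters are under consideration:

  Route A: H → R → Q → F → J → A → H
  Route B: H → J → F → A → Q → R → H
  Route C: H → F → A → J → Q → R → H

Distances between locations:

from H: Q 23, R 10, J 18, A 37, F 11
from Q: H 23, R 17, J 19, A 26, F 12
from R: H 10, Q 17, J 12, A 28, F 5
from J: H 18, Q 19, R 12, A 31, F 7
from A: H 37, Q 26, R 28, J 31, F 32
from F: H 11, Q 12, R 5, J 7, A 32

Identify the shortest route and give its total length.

110 — Route B is the shortest.

Route A: 10 + 17 + 12 + 7 + 31 + 37 = 114
Route B: 18 + 7 + 32 + 26 + 17 + 10 = 110
Route C: 11 + 32 + 31 + 19 + 17 + 10 = 120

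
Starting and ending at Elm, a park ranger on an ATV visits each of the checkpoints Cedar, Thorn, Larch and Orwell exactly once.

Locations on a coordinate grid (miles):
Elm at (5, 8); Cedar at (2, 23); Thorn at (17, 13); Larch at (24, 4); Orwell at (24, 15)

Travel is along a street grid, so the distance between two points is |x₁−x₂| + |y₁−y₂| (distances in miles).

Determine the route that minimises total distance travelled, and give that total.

With 4 stops there are 4!/2 = 12 distinct round trips (a route and its reverse cost the same).
Elm - Cedar - Thorn - Larch - Orwell - Elm: 18+25+16+11+26 = 96
Elm - Cedar - Thorn - Orwell - Larch - Elm: 18+25+9+11+23 = 86
Elm - Cedar - Larch - Thorn - Orwell - Elm: 18+41+16+9+26 = 110
Elm - Cedar - Larch - Orwell - Thorn - Elm: 18+41+11+9+17 = 96
Elm - Cedar - Orwell - Thorn - Larch - Elm: 18+30+9+16+23 = 96
Elm - Cedar - Orwell - Larch - Thorn - Elm: 18+30+11+16+17 = 92
Elm - Thorn - Cedar - Larch - Orwell - Elm: 17+25+41+11+26 = 120
Elm - Thorn - Cedar - Orwell - Larch - Elm: 17+25+30+11+23 = 106
Elm - Thorn - Larch - Cedar - Orwell - Elm: 17+16+41+30+26 = 130
Elm - Thorn - Orwell - Cedar - Larch - Elm: 17+9+30+41+23 = 120
Elm - Larch - Cedar - Thorn - Orwell - Elm: 23+41+25+9+26 = 124
Elm - Larch - Thorn - Cedar - Orwell - Elm: 23+16+25+30+26 = 120
The minimum is 86.
One optimal route: Elm → Cedar → Thorn → Orwell → Larch → Elm (or its reverse).

Minimum total distance: 86 miles.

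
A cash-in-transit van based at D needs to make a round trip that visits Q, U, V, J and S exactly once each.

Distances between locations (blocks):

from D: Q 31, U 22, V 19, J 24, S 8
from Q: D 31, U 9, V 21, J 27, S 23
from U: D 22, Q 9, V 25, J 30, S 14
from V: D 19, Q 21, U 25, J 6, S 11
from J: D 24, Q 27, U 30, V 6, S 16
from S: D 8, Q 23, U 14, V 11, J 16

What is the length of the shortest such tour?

82 blocks — the shortest possible round trip.

There are 60 distinct closed tours to check (reversals are equivalent).
D-Q-U-V-J-S-D: 31+9+25+6+16+8 = 95
D-Q-U-V-S-J-D: 31+9+25+11+16+24 = 116
D-Q-U-J-V-S-D: 31+9+30+6+11+8 = 95
D-Q-U-J-S-V-D: 31+9+30+16+11+19 = 116
D-Q-U-S-V-J-D: 31+9+14+11+6+24 = 95
D-Q-U-S-J-V-D: 31+9+14+16+6+19 = 95
D-Q-V-U-J-S-D: 31+21+25+30+16+8 = 131
D-Q-V-U-S-J-D: 31+21+25+14+16+24 = 131
D-Q-V-J-U-S-D: 31+21+6+30+14+8 = 110
D-Q-V-J-S-U-D: 31+21+6+16+14+22 = 110
D-Q-V-S-U-J-D: 31+21+11+14+30+24 = 131
D-Q-V-S-J-U-D: 31+21+11+16+30+22 = 131
D-Q-J-U-V-S-D: 31+27+30+25+11+8 = 132
D-Q-J-U-S-V-D: 31+27+30+14+11+19 = 132
… (46 more)
D-U-Q-V-J-S-D: 22+9+21+6+16+8 = 82  ← best
The minimum is 82.
One optimal route: D → U → Q → V → J → S → D (or its reverse).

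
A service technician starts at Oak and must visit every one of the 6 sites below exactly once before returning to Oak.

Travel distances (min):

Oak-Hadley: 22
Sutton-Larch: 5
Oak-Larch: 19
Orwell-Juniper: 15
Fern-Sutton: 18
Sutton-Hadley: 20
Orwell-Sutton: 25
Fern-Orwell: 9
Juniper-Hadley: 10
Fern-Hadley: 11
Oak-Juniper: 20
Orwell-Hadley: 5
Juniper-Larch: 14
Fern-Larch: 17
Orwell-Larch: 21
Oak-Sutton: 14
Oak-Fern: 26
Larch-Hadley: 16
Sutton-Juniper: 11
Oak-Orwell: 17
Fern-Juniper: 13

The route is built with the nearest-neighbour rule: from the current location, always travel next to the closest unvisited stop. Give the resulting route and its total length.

Nearest-neighbour total = 83 min; route Oak → Sutton → Larch → Juniper → Hadley → Orwell → Fern → Oak.

Oak → [Sutton:14 / Orwell:17 / Larch:19 / Juniper:20 / Hadley:22 / Fern:26] → Sutton (14)
Sutton → [Larch:5 / Juniper:11 / Fern:18 / Hadley:20 / Orwell:25] → Larch (5)
Larch → [Juniper:14 / Hadley:16 / Fern:17 / Orwell:21] → Juniper (14)
Juniper → [Hadley:10 / Fern:13 / Orwell:15] → Hadley (10)
Hadley → [Orwell:5 / Fern:11] → Orwell (5)
Orwell → [Fern:9] → Fern (9)
Return Fern→Oak: 26.
Total = 14 + 5 + 14 + 10 + 5 + 9 + 26 = 83.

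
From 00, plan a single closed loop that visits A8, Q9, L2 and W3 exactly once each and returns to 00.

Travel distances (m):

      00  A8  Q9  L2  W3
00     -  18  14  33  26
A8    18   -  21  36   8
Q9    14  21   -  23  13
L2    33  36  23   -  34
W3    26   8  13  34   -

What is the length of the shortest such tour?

Shortest round trip = 95 m.

There are 12 distinct closed tours to check (reversals are equivalent).
00→A8→Q9→L2→W3→00: 18+21+23+34+26 = 122
00→A8→Q9→W3→L2→00: 18+21+13+34+33 = 119
00→A8→L2→Q9→W3→00: 18+36+23+13+26 = 116
00→A8→L2→W3→Q9→00: 18+36+34+13+14 = 115
00→A8→W3→Q9→L2→00: 18+8+13+23+33 = 95
00→A8→W3→L2→Q9→00: 18+8+34+23+14 = 97
00→Q9→A8→L2→W3→00: 14+21+36+34+26 = 131
00→Q9→A8→W3→L2→00: 14+21+8+34+33 = 110
00→Q9→L2→A8→W3→00: 14+23+36+8+26 = 107
00→Q9→W3→A8→L2→00: 14+13+8+36+33 = 104
00→L2→A8→Q9→W3→00: 33+36+21+13+26 = 129
00→L2→Q9→A8→W3→00: 33+23+21+8+26 = 111
The minimum is 95.
One optimal route: 00 → A8 → W3 → Q9 → L2 → 00 (or its reverse).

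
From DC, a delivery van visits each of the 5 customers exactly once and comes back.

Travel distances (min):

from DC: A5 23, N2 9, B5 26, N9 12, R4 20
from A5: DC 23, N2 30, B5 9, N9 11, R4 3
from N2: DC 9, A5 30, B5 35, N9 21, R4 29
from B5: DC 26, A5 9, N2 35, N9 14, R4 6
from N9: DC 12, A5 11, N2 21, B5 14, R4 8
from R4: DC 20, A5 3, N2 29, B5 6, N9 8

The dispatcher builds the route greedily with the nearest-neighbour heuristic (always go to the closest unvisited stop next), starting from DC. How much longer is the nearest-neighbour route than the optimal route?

DC: N2=9, N9=12, R4=20, A5=23, B5=26 ⇒ N2
N2: N9=21, R4=29, A5=30, B5=35 ⇒ N9
N9: R4=8, A5=11, B5=14 ⇒ R4
R4: A5=3, B5=6 ⇒ A5
A5: B5=9 ⇒ B5
NN route DC → N2 → N9 → R4 → A5 → B5 → DC costs 76.
Optimal: DC → N2 → A5 → B5 → R4 → N9 → DC costs 74 (by enumerating all 60 distinct tours).
Excess = 76 − 74 = 2.

2 min longer than the optimal tour.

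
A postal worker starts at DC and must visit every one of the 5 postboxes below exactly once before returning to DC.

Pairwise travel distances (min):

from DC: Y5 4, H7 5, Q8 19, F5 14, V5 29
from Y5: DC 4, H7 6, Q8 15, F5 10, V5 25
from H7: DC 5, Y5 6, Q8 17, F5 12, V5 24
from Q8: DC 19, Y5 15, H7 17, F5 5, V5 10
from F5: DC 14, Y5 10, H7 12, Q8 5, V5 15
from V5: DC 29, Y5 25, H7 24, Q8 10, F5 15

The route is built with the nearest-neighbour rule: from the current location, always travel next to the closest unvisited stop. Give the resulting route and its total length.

66 min along DC → Y5 → H7 → F5 → Q8 → V5 → DC.

From DC: distances to unvisited — Y5=4, H7=5, F5=14, Q8=19, V5=29. Nearest is Y5 (4).
From Y5: distances to unvisited — H7=6, F5=10, Q8=15, V5=25. Nearest is H7 (6).
From H7: distances to unvisited — F5=12, Q8=17, V5=24. Nearest is F5 (12).
From F5: distances to unvisited — Q8=5, V5=15. Nearest is Q8 (5).
From Q8: distances to unvisited — V5=10. Nearest is V5 (10).
Return V5→DC: 29.
Total = 4 + 6 + 12 + 5 + 10 + 29 = 66.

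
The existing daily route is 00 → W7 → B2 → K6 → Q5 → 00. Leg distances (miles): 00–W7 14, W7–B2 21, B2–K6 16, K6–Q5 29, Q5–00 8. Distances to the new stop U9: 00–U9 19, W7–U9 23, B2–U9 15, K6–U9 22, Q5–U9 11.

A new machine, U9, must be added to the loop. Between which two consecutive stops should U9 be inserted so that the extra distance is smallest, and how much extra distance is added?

Insertion cost between consecutive stops i–j is d(i,U9) + d(U9,j) − d(i,j):
  between 00 and W7: 19 + 23 − 14 = 28
  between W7 and B2: 23 + 15 − 21 = 17
  between B2 and K6: 15 + 22 − 16 = 21
  between K6 and Q5: 22 + 11 − 29 = 4
  between Q5 and 00: 11 + 19 − 8 = 22
Cheapest insertion is between K6 and Q5, adding 4.
New total = 88 + 4 = 92.

Adding 4 miles by placing U9 on the K6–Q5 leg.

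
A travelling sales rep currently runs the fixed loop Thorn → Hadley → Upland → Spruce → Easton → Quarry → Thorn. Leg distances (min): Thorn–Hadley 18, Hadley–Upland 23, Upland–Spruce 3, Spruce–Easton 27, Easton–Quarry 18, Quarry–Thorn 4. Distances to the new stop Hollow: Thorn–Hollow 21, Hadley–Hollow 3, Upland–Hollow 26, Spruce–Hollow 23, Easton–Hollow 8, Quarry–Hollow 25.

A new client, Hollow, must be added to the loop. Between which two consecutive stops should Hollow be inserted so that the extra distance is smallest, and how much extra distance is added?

Adding 4 min by placing Hollow on the Spruce–Easton leg.

Insertion cost between consecutive stops i–j is d(i,Hollow) + d(Hollow,j) − d(i,j):
  between Thorn and Hadley: 21 + 3 − 18 = 6
  between Hadley and Upland: 3 + 26 − 23 = 6
  between Upland and Spruce: 26 + 23 − 3 = 46
  between Spruce and Easton: 23 + 8 − 27 = 4
  between Easton and Quarry: 8 + 25 − 18 = 15
  between Quarry and Thorn: 25 + 21 − 4 = 42
Cheapest insertion is between Spruce and Easton, adding 4.
New total = 93 + 4 = 97.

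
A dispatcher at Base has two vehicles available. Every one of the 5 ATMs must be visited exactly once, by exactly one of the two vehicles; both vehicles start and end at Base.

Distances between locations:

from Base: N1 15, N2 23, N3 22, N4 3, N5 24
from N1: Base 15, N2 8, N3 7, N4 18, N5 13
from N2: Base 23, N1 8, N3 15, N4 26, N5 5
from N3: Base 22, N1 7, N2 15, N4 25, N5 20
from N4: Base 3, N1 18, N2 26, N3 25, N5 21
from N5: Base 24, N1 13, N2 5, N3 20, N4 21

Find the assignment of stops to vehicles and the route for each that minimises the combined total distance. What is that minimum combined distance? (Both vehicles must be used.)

There are 2^4 − 1 = 15 ways to divide the 5 stops into two non-empty groups. For each, the best each vehicle can do is its own shortest tour through its group:
  {N1} + {N2, N3, N4, N5}: 30 + 66 = 96
  {N2} + {N1, N3, N4, N5}: 46 + 66 = 112
  {N1, N2} + {N3, N4, N5}: 46 + 66 = 112
  {N3} + {N1, N2, N4, N5}: 44 + 52 = 96
  {N1, N3} + {N2, N4, N5}: 44 + 52 = 96
  {N2, N3} + {N1, N4, N5}: 60 + 52 = 112
  … (15 splits in total)
  {N4} + {N1, N2, N3, N5}: 6 + 66 = 72  ← best
Best: vehicle 1 Base → N4 → Base = 6; vehicle 2 Base → N1 → N3 → N2 → N5 → Base = 66; combined 72.

Minimum combined distance: 72.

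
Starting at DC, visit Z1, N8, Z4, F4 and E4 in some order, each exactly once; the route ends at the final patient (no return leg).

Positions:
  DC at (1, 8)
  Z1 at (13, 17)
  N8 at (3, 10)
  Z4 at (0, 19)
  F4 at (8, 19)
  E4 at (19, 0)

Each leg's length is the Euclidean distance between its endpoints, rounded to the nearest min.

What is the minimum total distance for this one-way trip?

Minimum one-way distance = 43 min.

There are 5! = 120 possible orderings.
DC→Z1→N8→Z4→F4→E4: 15+12+9+8+22 = 66
DC→Z1→N8→Z4→E4→F4: 15+12+9+27+22 = 85
DC→Z1→N8→F4→Z4→E4: 15+12+10+8+27 = 72
DC→Z1→N8→F4→E4→Z4: 15+12+10+22+27 = 86
DC→Z1→N8→E4→Z4→F4: 15+12+19+27+8 = 81
DC→Z1→N8→E4→F4→Z4: 15+12+19+22+8 = 76
DC→Z1→Z4→N8→F4→E4: 15+13+9+10+22 = 69
DC→Z1→Z4→N8→E4→F4: 15+13+9+19+22 = 78
DC→Z1→Z4→F4→N8→E4: 15+13+8+10+19 = 65
DC→Z1→Z4→F4→E4→N8: 15+13+8+22+19 = 77
DC→Z1→Z4→E4→N8→F4: 15+13+27+19+10 = 84
DC→Z1→Z4→E4→F4→N8: 15+13+27+22+10 = 87
DC→Z1→F4→N8→Z4→E4: 15+5+10+9+27 = 66
DC→Z1→F4→N8→E4→Z4: 15+5+10+19+27 = 76
… (106 more)
DC→N8→Z4→F4→Z1→E4: 3+9+8+5+18 = 43  ← best
The minimum is 43.
One shortest path: DC → N8 → Z4 → F4 → Z1 → E4.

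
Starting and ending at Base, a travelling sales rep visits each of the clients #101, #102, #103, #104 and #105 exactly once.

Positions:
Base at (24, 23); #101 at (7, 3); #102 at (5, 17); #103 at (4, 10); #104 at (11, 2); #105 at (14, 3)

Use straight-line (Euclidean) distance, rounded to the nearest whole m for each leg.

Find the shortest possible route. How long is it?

With 5 stops there are 5!/2 = 60 distinct round trips (a route and its reverse cost the same).
Base - #101 - #102 - #103 - #104 - #105 - Base: 26+14+7+11+3+22 = 83
Base - #101 - #102 - #103 - #105 - #104 - Base: 26+14+7+12+3+25 = 87
Base - #101 - #102 - #104 - #103 - #105 - Base: 26+14+16+11+12+22 = 101
Base - #101 - #102 - #104 - #105 - #103 - Base: 26+14+16+3+12+24 = 95
Base - #101 - #102 - #105 - #103 - #104 - Base: 26+14+17+12+11+25 = 105
Base - #101 - #102 - #105 - #104 - #103 - Base: 26+14+17+3+11+24 = 95
Base - #101 - #103 - #102 - #104 - #105 - Base: 26+8+7+16+3+22 = 82
Base - #101 - #103 - #102 - #105 - #104 - Base: 26+8+7+17+3+25 = 86
Base - #101 - #103 - #104 - #102 - #105 - Base: 26+8+11+16+17+22 = 100
Base - #101 - #103 - #104 - #105 - #102 - Base: 26+8+11+3+17+20 = 85
Base - #101 - #103 - #105 - #102 - #104 - Base: 26+8+12+17+16+25 = 104
Base - #101 - #103 - #105 - #104 - #102 - Base: 26+8+12+3+16+20 = 85
Base - #101 - #104 - #102 - #103 - #105 - Base: 26+4+16+7+12+22 = 87
Base - #101 - #104 - #102 - #105 - #103 - Base: 26+4+16+17+12+24 = 99
… (46 more)
Base - #102 - #103 - #101 - #104 - #105 - Base: 20+7+8+4+3+22 = 64  ← best
The minimum is 64.
One optimal route: Base → #102 → #103 → #101 → #104 → #105 → Base (or its reverse).

Minimum total distance: 64 m.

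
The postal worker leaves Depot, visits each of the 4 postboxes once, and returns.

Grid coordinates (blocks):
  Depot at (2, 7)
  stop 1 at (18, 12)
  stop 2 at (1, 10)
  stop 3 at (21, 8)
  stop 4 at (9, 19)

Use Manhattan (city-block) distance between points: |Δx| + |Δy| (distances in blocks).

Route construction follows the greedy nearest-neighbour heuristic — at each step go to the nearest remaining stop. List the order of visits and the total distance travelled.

Depot → [stop 2:4 / stop 4:19 / stop 3:20 / stop 1:21] → stop 2 (4)
stop 2 → [stop 4:17 / stop 1:19 / stop 3:22] → stop 4 (17)
stop 4 → [stop 1:16 / stop 3:23] → stop 1 (16)
stop 1 → [stop 3:7] → stop 3 (7)
Return stop 3→Depot: 20.
Total = 4 + 17 + 16 + 7 + 20 = 64.

Total distance 64 blocks via the nearest-neighbour route Depot → stop 2 → stop 4 → stop 1 → stop 3 → Depot.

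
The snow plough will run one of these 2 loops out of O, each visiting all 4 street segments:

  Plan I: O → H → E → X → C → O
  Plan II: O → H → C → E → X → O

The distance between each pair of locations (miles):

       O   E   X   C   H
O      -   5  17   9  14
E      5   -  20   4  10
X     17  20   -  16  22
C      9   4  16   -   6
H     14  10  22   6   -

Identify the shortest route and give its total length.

Plan I: 14 + 10 + 20 + 16 + 9 = 69
Plan II: 14 + 6 + 4 + 20 + 17 = 61

61 miles — Plan II is the shortest.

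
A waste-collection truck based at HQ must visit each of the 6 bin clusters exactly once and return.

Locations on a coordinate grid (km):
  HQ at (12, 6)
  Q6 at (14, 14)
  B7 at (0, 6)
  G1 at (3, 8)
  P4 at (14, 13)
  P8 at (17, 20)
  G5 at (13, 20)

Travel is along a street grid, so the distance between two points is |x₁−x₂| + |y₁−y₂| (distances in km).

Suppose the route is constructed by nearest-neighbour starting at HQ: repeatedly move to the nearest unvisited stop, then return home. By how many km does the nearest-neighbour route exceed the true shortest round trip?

From HQ: P4=9, Q6=10, G1=11, B7=12, G5=15, P8=19 → choose P4 (9).
From P4: Q6=1, G5=8, P8=10, G1=16, B7=21 → choose Q6 (1).
From Q6: G5=7, P8=9, G1=17, B7=22 → choose G5 (7).
From G5: P8=4, G1=22, B7=27 → choose P8 (4).
From P8: G1=26, B7=31 → choose G1 (26).
From G1: B7=5 → choose B7 (5).
NN route HQ → P4 → Q6 → G5 → P8 → G1 → B7 → HQ costs 64.
Optimal: HQ → B7 → G1 → P4 → Q6 → P8 → G5 → HQ costs 62 (by enumerating all 360 distinct tours).
Excess = 64 − 62 = 2.

2 km longer than the optimal tour.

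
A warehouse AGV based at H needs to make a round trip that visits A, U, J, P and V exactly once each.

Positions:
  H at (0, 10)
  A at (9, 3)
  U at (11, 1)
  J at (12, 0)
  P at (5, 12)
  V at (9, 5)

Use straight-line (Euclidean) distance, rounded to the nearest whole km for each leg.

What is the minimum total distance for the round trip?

There are 60 distinct closed tours to check (reversals are equivalent).
H - A - U - J - P - V - H: 11+3+1+14+8+10 = 47
H - A - U - J - V - P - H: 11+3+1+6+8+5 = 34
H - A - U - P - J - V - H: 11+3+13+14+6+10 = 57
H - A - U - P - V - J - H: 11+3+13+8+6+16 = 57
H - A - U - V - J - P - H: 11+3+4+6+14+5 = 43
H - A - U - V - P - J - H: 11+3+4+8+14+16 = 56
H - A - J - U - P - V - H: 11+4+1+13+8+10 = 47
H - A - J - U - V - P - H: 11+4+1+4+8+5 = 33
H - A - J - P - U - V - H: 11+4+14+13+4+10 = 56
H - A - J - P - V - U - H: 11+4+14+8+4+14 = 55
H - A - J - V - U - P - H: 11+4+6+4+13+5 = 43
H - A - J - V - P - U - H: 11+4+6+8+13+14 = 56
H - A - P - U - J - V - H: 11+10+13+1+6+10 = 51
H - A - P - U - V - J - H: 11+10+13+4+6+16 = 60
… (46 more)
The minimum is 33.
One optimal route: H → A → J → U → V → P → H (or its reverse).

33 km — the shortest possible round trip.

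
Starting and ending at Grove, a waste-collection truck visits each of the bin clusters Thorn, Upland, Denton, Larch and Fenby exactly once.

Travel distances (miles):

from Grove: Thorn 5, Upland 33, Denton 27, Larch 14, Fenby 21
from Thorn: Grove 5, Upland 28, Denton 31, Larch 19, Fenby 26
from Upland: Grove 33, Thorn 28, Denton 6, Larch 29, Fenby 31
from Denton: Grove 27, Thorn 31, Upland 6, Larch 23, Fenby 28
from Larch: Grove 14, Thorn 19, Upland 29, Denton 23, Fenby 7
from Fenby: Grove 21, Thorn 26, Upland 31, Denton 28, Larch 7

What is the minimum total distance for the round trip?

Grove - Thorn - Upland - Denton - Larch - Fenby - Grove: 5+28+6+23+7+21 = 90
Grove - Thorn - Upland - Denton - Fenby - Larch - Grove: 5+28+6+28+7+14 = 88
Grove - Thorn - Upland - Larch - Denton - Fenby - Grove: 5+28+29+23+28+21 = 134
Grove - Thorn - Upland - Larch - Fenby - Denton - Grove: 5+28+29+7+28+27 = 124
Grove - Thorn - Upland - Fenby - Denton - Larch - Grove: 5+28+31+28+23+14 = 129
Grove - Thorn - Upland - Fenby - Larch - Denton - Grove: 5+28+31+7+23+27 = 121
Grove - Thorn - Denton - Upland - Larch - Fenby - Grove: 5+31+6+29+7+21 = 99
Grove - Thorn - Denton - Upland - Fenby - Larch - Grove: 5+31+6+31+7+14 = 94
Grove - Thorn - Denton - Larch - Upland - Fenby - Grove: 5+31+23+29+31+21 = 140
Grove - Thorn - Denton - Larch - Fenby - Upland - Grove: 5+31+23+7+31+33 = 130
Grove - Thorn - Denton - Fenby - Upland - Larch - Grove: 5+31+28+31+29+14 = 138
Grove - Thorn - Denton - Fenby - Larch - Upland - Grove: 5+31+28+7+29+33 = 133
Grove - Thorn - Larch - Upland - Denton - Fenby - Grove: 5+19+29+6+28+21 = 108
Grove - Thorn - Larch - Upland - Fenby - Denton - Grove: 5+19+29+31+28+27 = 139
… (46 more)
The minimum is 88.
One optimal route: Grove → Thorn → Upland → Denton → Fenby → Larch → Grove (or its reverse).

Minimum total distance: 88 miles.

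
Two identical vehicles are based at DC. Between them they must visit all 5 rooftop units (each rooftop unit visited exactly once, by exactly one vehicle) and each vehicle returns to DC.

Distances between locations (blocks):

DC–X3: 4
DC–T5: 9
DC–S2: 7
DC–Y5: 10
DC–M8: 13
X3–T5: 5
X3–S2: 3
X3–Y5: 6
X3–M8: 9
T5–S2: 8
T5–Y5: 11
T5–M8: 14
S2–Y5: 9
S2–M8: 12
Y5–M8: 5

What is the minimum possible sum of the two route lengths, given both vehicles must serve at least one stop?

Check every non-empty split of the stops between the two vehicles; for each half take its own optimal tour:
  {X3} + {T5, S2, Y5, M8}: 8 + 44 = 52
  {T5} + {X3, S2, Y5, M8}: 18 + 34 = 52
  {X3, T5} + {S2, Y5, M8}: 18 + 34 = 52
  {S2} + {X3, T5, Y5, M8}: 14 + 38 = 52
  {X3, S2} + {T5, Y5, M8}: 14 + 38 = 52
  {T5, S2} + {X3, Y5, M8}: 24 + 28 = 52
  … (15 splits in total)
Best: vehicle 1 DC → X3 → DC = 8; vehicle 2 DC → T5 → S2 → Y5 → M8 → DC = 44; combined 52.

52 blocks — the smallest possible combined total.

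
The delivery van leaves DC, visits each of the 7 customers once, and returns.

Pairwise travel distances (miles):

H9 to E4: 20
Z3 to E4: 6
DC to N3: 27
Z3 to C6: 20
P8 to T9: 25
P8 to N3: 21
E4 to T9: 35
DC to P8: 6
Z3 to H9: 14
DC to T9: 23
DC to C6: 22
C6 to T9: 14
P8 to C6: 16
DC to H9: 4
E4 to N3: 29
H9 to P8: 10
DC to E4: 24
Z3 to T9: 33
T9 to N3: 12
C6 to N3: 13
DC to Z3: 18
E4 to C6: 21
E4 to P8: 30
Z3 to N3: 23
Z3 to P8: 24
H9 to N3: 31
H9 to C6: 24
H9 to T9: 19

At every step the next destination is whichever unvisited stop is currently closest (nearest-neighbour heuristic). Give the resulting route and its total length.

Nearest-neighbour total = 118 miles; route DC → H9 → P8 → C6 → N3 → T9 → Z3 → E4 → DC.

DC → [H9:4 / P8:6 / Z3:18 / C6:22 / T9:23 / E4:24 / N3:27] → H9 (4)
H9 → [P8:10 / Z3:14 / T9:19 / E4:20 / C6:24 / N3:31] → P8 (10)
P8 → [C6:16 / N3:21 / Z3:24 / T9:25 / E4:30] → C6 (16)
C6 → [N3:13 / T9:14 / Z3:20 / E4:21] → N3 (13)
N3 → [T9:12 / Z3:23 / E4:29] → T9 (12)
T9 → [Z3:33 / E4:35] → Z3 (33)
Z3 → [E4:6] → E4 (6)
Return E4→DC: 24.
Total = 4 + 10 + 16 + 13 + 12 + 33 + 6 + 24 = 118.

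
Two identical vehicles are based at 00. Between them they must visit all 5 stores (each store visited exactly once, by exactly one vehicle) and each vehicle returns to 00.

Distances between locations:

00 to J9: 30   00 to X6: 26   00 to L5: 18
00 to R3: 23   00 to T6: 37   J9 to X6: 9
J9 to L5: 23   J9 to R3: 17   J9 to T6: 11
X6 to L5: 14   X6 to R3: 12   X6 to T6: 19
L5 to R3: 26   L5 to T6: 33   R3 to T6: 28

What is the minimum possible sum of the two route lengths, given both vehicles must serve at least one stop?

Try each way of splitting the stops between the two vehicles (each non-empty) and, for each split, find the best tour for each vehicle:
  {J9} + {X6, L5, R3, T6}: 60 + 102 = 162
  {X6} + {J9, L5, R3, T6}: 52 + 102 = 154
  {J9, X6} + {L5, R3, T6}: 65 + 102 = 167
  {L5} + {J9, X6, R3, T6}: 36 + 92 = 128
  {J9, L5} + {X6, R3, T6}: 71 + 91 = 162
  {X6, L5} + {J9, R3, T6}: 58 + 88 = 146
  … (15 splits in total)
Best: vehicle 1 00 → L5 → 00 = 36; vehicle 2 00 → R3 → X6 → J9 → T6 → 00 = 92; combined 128.

128 — the smallest possible combined total.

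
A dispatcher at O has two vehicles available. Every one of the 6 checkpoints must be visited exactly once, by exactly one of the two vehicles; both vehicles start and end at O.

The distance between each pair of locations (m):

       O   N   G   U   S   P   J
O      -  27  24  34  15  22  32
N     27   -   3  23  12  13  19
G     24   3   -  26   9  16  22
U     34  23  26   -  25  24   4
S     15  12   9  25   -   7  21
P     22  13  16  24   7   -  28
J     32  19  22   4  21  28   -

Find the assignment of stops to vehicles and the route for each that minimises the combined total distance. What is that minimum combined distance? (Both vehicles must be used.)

Minimum combined distance: 126 m.

Check every non-empty split of the stops between the two vehicles; for each half take its own optimal tour:
  {N} + {G, U, S, P, J}: 54 + 96 = 150
  {G} + {N, U, S, P, J}: 48 + 92 = 140
  {N, G} + {U, S, P, J}: 54 + 82 = 136
  {U} + {N, G, S, P, J}: 68 + 92 = 160
  {N, U} + {G, S, P, J}: 84 + 92 = 176
  {G, U} + {N, S, P, J}: 84 + 86 = 170
  … (31 splits in total)
  {S} + {N, G, U, P, J}: 30 + 96 = 126  ← best
Best: vehicle 1 O → S → O = 30; vehicle 2 O → G → N → J → U → P → O = 96; combined 126.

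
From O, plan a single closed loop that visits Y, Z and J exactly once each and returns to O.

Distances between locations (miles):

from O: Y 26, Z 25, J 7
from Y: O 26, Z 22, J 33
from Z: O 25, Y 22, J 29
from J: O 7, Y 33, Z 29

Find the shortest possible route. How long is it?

84 miles — the shortest possible round trip.

With 3 stops there are 3!/2 = 3 distinct round trips (a route and its reverse cost the same).
O-Y-Z-J-O: 26+22+29+7 = 84
O-Y-J-Z-O: 26+33+29+25 = 113
O-Z-Y-J-O: 25+22+33+7 = 87
The minimum is 84.
One optimal route: O → Y → Z → J → O (or its reverse).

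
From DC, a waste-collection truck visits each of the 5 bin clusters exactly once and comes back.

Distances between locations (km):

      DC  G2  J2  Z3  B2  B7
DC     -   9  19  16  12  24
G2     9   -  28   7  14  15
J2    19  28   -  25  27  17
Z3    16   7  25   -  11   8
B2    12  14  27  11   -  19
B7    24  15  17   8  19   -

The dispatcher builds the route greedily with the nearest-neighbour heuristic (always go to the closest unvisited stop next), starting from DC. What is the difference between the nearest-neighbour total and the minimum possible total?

From DC: G2=9, B2=12, Z3=16, J2=19, B7=24 → choose G2 (9).
From G2: Z3=7, B2=14, B7=15, J2=28 → choose Z3 (7).
From Z3: B7=8, B2=11, J2=25 → choose B7 (8).
From B7: J2=17, B2=19 → choose J2 (17).
From J2: B2=27 → choose B2 (27).
NN route DC → G2 → Z3 → B7 → J2 → B2 → DC costs 80.
Optimal: DC → J2 → B7 → Z3 → G2 → B2 → DC costs 77 (by enumerating all 60 distinct tours).
Excess = 80 − 77 = 3.

Excess over optimum: 3 km.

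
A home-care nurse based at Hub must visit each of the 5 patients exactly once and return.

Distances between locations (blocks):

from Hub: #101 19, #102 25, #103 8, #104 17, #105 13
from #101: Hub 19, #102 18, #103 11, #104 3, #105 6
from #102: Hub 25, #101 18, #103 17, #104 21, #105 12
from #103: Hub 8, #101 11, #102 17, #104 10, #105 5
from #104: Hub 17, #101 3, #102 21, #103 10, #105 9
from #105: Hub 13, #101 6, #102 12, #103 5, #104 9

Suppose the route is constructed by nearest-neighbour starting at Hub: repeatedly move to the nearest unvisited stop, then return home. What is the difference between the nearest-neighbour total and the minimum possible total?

Hub: #103=8, #105=13, #104=17, #101=19, #102=25 ⇒ #103
#103: #105=5, #104=10, #101=11, #102=17 ⇒ #105
#105: #101=6, #104=9, #102=12 ⇒ #101
#101: #104=3, #102=18 ⇒ #104
#104: #102=21 ⇒ #102
NN route Hub → #103 → #105 → #101 → #104 → #102 → Hub costs 68.
Optimal: Hub → #103 → #102 → #105 → #101 → #104 → Hub costs 63 (by enumerating all 60 distinct tours).
Excess = 68 − 63 = 5.

5 blocks longer than the optimal tour.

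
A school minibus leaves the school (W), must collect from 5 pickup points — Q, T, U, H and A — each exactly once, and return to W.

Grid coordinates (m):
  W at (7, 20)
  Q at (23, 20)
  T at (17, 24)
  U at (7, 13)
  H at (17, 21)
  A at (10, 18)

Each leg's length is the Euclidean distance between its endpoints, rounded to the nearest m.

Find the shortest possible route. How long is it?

Shortest round trip = 45 m.

W-Q-T-U-H-A-W: 16+7+15+13+8+4 = 63
W-Q-T-U-A-H-W: 16+7+15+6+8+10 = 62
W-Q-T-H-U-A-W: 16+7+3+13+6+4 = 49
W-Q-T-H-A-U-W: 16+7+3+8+6+7 = 47
W-Q-T-A-U-H-W: 16+7+9+6+13+10 = 61
W-Q-T-A-H-U-W: 16+7+9+8+13+7 = 60
W-Q-U-T-H-A-W: 16+17+15+3+8+4 = 63
W-Q-U-T-A-H-W: 16+17+15+9+8+10 = 75
W-Q-U-H-T-A-W: 16+17+13+3+9+4 = 62
W-Q-U-H-A-T-W: 16+17+13+8+9+11 = 74
W-Q-U-A-T-H-W: 16+17+6+9+3+10 = 61
W-Q-U-A-H-T-W: 16+17+6+8+3+11 = 61
W-Q-H-T-U-A-W: 16+6+3+15+6+4 = 50
W-Q-H-T-A-U-W: 16+6+3+9+6+7 = 47
… (46 more)
W-T-Q-H-A-U-W: 11+7+6+8+6+7 = 45  ← best
The minimum is 45.
One optimal route: W → T → Q → H → A → U → W (or its reverse).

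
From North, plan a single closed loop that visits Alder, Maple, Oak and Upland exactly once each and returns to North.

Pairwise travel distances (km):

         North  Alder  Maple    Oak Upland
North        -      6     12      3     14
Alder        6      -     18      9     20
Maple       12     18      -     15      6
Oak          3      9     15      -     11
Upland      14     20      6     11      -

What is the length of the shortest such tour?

There are 12 distinct closed tours to check (reversals are equivalent).
North - Alder - Maple - Oak - Upland - North: 6+18+15+11+14 = 64
North - Alder - Maple - Upland - Oak - North: 6+18+6+11+3 = 44
North - Alder - Oak - Maple - Upland - North: 6+9+15+6+14 = 50
North - Alder - Oak - Upland - Maple - North: 6+9+11+6+12 = 44
North - Alder - Upland - Maple - Oak - North: 6+20+6+15+3 = 50
North - Alder - Upland - Oak - Maple - North: 6+20+11+15+12 = 64
North - Maple - Alder - Oak - Upland - North: 12+18+9+11+14 = 64
North - Maple - Alder - Upland - Oak - North: 12+18+20+11+3 = 64
North - Maple - Oak - Alder - Upland - North: 12+15+9+20+14 = 70
North - Maple - Upland - Alder - Oak - North: 12+6+20+9+3 = 50
North - Oak - Alder - Maple - Upland - North: 3+9+18+6+14 = 50
North - Oak - Maple - Alder - Upland - North: 3+15+18+20+14 = 70
The minimum is 44.
One optimal route: North → Alder → Maple → Upland → Oak → North (or its reverse).

Shortest round trip = 44 km.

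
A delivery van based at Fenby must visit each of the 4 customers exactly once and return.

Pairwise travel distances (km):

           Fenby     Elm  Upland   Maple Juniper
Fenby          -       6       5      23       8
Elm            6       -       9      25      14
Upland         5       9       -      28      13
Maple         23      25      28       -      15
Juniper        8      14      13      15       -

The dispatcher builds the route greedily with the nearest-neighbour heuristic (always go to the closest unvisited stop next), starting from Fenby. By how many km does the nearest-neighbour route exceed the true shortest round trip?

The nearest-neighbour route is 4 km longer than optimal.

Fenby: Upland=5, Elm=6, Juniper=8, Maple=23 ⇒ Upland
Upland: Elm=9, Juniper=13, Maple=28 ⇒ Elm
Elm: Juniper=14, Maple=25 ⇒ Juniper
Juniper: Maple=15 ⇒ Maple
NN route Fenby → Upland → Elm → Juniper → Maple → Fenby costs 66.
Optimal: Fenby → Upland → Elm → Maple → Juniper → Fenby costs 62 (by enumerating all 12 distinct tours).
Excess = 66 − 62 = 4.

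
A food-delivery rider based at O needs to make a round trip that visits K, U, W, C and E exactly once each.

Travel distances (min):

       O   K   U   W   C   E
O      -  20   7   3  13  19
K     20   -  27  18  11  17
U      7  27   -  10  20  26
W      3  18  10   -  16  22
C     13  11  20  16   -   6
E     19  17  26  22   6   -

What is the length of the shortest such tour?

Shortest round trip = 71 min.

There are 60 distinct closed tours to check (reversals are equivalent).
O - K - U - W - C - E - O: 20+27+10+16+6+19 = 98
O - K - U - W - E - C - O: 20+27+10+22+6+13 = 98
O - K - U - C - W - E - O: 20+27+20+16+22+19 = 124
O - K - U - C - E - W - O: 20+27+20+6+22+3 = 98
O - K - U - E - W - C - O: 20+27+26+22+16+13 = 124
O - K - U - E - C - W - O: 20+27+26+6+16+3 = 98
O - K - W - U - C - E - O: 20+18+10+20+6+19 = 93
O - K - W - U - E - C - O: 20+18+10+26+6+13 = 93
O - K - W - C - U - E - O: 20+18+16+20+26+19 = 119
O - K - W - C - E - U - O: 20+18+16+6+26+7 = 93
O - K - W - E - U - C - O: 20+18+22+26+20+13 = 119
O - K - W - E - C - U - O: 20+18+22+6+20+7 = 93
O - K - C - U - W - E - O: 20+11+20+10+22+19 = 102
O - K - C - U - E - W - O: 20+11+20+26+22+3 = 102
… (46 more)
O - U - W - K - C - E - O: 7+10+18+11+6+19 = 71  ← best
The minimum is 71.
One optimal route: O → U → W → K → C → E → O (or its reverse).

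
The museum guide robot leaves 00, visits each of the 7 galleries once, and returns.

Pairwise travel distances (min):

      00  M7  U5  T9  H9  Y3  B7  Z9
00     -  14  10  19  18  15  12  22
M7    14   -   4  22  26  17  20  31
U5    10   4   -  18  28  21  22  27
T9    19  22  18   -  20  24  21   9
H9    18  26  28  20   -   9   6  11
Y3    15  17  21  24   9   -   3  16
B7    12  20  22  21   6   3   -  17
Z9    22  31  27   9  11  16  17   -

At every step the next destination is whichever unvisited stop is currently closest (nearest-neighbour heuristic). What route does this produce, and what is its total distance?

Total distance 79 min via the nearest-neighbour route 00 → U5 → M7 → Y3 → B7 → H9 → Z9 → T9 → 00.

00 → [U5:10 / B7:12 / M7:14 / Y3:15 / H9:18 / T9:19 / Z9:22] → U5 (10)
U5 → [M7:4 / T9:18 / Y3:21 / B7:22 / Z9:27 / H9:28] → M7 (4)
M7 → [Y3:17 / B7:20 / T9:22 / H9:26 / Z9:31] → Y3 (17)
Y3 → [B7:3 / H9:9 / Z9:16 / T9:24] → B7 (3)
B7 → [H9:6 / Z9:17 / T9:21] → H9 (6)
H9 → [Z9:11 / T9:20] → Z9 (11)
Z9 → [T9:9] → T9 (9)
Return T9→00: 19.
Total = 10 + 4 + 17 + 3 + 6 + 11 + 9 + 19 = 79.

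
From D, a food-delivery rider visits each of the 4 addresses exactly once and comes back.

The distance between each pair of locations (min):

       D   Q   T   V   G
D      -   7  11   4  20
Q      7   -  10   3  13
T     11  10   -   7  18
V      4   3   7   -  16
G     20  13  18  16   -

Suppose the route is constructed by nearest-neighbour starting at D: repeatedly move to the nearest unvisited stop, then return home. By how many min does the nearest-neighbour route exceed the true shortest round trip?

The nearest-neighbour route is 6 min longer than optimal.

From D: V=4, Q=7, T=11, G=20 → choose V (4).
From V: Q=3, T=7, G=16 → choose Q (3).
From Q: T=10, G=13 → choose T (10).
From T: G=18 → choose G (18).
NN route D → V → Q → T → G → D costs 55.
Optimal: D → Q → G → T → V → D costs 49 (by enumerating all 12 distinct tours).
Excess = 55 − 49 = 6.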